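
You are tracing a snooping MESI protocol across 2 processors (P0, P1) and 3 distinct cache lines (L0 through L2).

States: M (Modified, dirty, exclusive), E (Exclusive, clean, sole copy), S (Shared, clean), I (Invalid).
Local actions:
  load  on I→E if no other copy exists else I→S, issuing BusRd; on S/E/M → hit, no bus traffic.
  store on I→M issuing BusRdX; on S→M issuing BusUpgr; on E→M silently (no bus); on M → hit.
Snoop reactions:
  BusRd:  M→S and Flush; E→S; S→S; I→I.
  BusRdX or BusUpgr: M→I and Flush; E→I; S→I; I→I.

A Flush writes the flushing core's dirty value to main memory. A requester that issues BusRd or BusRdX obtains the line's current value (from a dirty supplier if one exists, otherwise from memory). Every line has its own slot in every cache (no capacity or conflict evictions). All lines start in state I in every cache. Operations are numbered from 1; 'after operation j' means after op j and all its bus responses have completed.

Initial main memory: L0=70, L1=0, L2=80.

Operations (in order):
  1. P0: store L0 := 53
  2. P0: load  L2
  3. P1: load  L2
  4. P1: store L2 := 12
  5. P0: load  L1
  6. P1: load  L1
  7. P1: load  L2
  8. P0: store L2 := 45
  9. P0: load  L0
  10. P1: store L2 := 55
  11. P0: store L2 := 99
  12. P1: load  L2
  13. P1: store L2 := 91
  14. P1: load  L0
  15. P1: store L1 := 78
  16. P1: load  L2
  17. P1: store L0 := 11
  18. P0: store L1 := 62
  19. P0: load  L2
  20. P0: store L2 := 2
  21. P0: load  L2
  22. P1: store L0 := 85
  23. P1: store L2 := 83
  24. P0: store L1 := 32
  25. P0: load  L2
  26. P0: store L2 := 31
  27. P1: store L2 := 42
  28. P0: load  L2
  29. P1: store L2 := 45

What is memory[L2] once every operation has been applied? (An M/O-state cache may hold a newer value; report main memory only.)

memory[L2] = 42

1. P0: store L0 := 53  bus=[BusRdX]  L0: P0=M P1=I  mem[L0]=70
2. P0: load  L2  bus=[BusRd]  L2: P0=E P1=I  mem[L2]=80
3. P1: load  L2  bus=[BusRd]  L2: P0=S P1=S  mem[L2]=80
4. P1: store L2 := 12  bus=[BusUpgr]  L2: P0=I P1=M  mem[L2]=80
5. P0: load  L1  bus=[BusRd]  L1: P0=E P1=I  mem[L1]=0
6. P1: load  L1  bus=[BusRd]  L1: P0=S P1=S  mem[L1]=0
7. P1: load  L2  bus=[-]  L2: P0=I P1=M  mem[L2]=80
8. P0: store L2 := 45  bus=[BusRdX,Flush]  L2: P0=M P1=I  mem[L2]=12
9. P0: load  L0  bus=[-]  L0: P0=M P1=I  mem[L0]=70
10. P1: store L2 := 55  bus=[BusRdX,Flush]  L2: P0=I P1=M  mem[L2]=45
11. P0: store L2 := 99  bus=[BusRdX,Flush]  L2: P0=M P1=I  mem[L2]=55
12. P1: load  L2  bus=[BusRd,Flush]  L2: P0=S P1=S  mem[L2]=99
13. P1: store L2 := 91  bus=[BusUpgr]  L2: P0=I P1=M  mem[L2]=99
14. P1: load  L0  bus=[BusRd,Flush]  L0: P0=S P1=S  mem[L0]=53
15. P1: store L1 := 78  bus=[BusUpgr]  L1: P0=I P1=M  mem[L1]=0
16. P1: load  L2  bus=[-]  L2: P0=I P1=M  mem[L2]=99
17. P1: store L0 := 11  bus=[BusUpgr]  L0: P0=I P1=M  mem[L0]=53
18. P0: store L1 := 62  bus=[BusRdX,Flush]  L1: P0=M P1=I  mem[L1]=78
19. P0: load  L2  bus=[BusRd,Flush]  L2: P0=S P1=S  mem[L2]=91
20. P0: store L2 := 2  bus=[BusUpgr]  L2: P0=M P1=I  mem[L2]=91
21. P0: load  L2  bus=[-]  L2: P0=M P1=I  mem[L2]=91
22. P1: store L0 := 85  bus=[-]  L0: P0=I P1=M  mem[L0]=53
23. P1: store L2 := 83  bus=[BusRdX,Flush]  L2: P0=I P1=M  mem[L2]=2
24. P0: store L1 := 32  bus=[-]  L1: P0=M P1=I  mem[L1]=78
25. P0: load  L2  bus=[BusRd,Flush]  L2: P0=S P1=S  mem[L2]=83
26. P0: store L2 := 31  bus=[BusUpgr]  L2: P0=M P1=I  mem[L2]=83
27. P1: store L2 := 42  bus=[BusRdX,Flush]  L2: P0=I P1=M  mem[L2]=31
28. P0: load  L2  bus=[BusRd,Flush]  L2: P0=S P1=S  mem[L2]=42
29. P1: store L2 := 45  bus=[BusUpgr]  L2: P0=I P1=M  mem[L2]=42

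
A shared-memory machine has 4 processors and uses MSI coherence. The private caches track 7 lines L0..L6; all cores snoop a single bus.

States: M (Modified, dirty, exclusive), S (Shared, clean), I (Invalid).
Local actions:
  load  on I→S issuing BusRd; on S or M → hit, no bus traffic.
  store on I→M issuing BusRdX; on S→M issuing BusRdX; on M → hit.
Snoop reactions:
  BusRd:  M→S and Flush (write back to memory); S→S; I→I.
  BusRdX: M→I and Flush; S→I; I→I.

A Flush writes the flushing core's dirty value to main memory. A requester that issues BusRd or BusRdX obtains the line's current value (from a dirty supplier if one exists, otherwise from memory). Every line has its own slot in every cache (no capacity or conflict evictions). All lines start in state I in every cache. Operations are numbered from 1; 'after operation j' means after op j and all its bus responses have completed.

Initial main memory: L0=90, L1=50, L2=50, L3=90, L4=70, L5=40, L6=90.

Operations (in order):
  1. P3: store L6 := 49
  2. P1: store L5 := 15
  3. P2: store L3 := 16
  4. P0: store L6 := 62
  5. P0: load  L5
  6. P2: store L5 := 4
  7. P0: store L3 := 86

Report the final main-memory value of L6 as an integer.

memory[L6] = 49

[1] P3: store L6 := 49 | P0:I, P1:I, P2:I, P3:M(49) | bus: BusRdX
[2] P1: store L5 := 15 | P0:I, P1:M(15), P2:I, P3:I | bus: BusRdX
[3] P2: store L3 := 16 | P0:I, P1:I, P2:M(16), P3:I | bus: BusRdX
[4] P0: store L6 := 62 | P0:M(62), P1:I, P2:I, P3:I | bus: BusRdX,Flush
[5] P0: load  L5 | P0:S(15), P1:S(15), P2:I, P3:I | bus: BusRd,Flush
[6] P2: store L5 := 4 | P0:I, P1:I, P2:M(4), P3:I | bus: BusRdX
[7] P0: store L3 := 86 | P0:M(86), P1:I, P2:I, P3:I | bus: BusRdX,Flush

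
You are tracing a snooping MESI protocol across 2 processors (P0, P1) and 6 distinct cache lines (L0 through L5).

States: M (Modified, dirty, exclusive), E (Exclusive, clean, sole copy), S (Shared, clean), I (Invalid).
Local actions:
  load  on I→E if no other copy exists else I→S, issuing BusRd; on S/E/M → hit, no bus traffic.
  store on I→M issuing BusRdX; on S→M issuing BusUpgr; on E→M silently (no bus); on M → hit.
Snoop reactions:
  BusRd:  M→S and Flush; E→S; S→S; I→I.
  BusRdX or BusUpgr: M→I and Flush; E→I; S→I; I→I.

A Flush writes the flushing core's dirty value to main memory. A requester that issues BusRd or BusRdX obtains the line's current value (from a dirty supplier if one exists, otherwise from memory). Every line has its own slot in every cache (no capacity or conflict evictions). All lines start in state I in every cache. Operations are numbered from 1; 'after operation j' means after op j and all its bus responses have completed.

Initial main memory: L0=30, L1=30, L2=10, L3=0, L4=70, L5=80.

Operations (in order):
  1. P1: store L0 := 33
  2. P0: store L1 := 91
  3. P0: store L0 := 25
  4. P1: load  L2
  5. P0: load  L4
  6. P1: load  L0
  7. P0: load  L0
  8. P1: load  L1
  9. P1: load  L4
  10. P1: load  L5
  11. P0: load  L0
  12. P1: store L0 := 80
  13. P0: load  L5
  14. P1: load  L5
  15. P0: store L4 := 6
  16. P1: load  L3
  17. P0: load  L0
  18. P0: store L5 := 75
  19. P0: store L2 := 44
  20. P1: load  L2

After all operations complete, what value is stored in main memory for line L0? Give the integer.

memory[L0] = 80

  op1 P1: store L0 := 33 → I/M on L0; bus BusRdX; mem=30
  op2 P0: store L1 := 91 → M/I on L1; bus BusRdX; mem=30
  op3 P0: store L0 := 25 → M/I on L0; bus BusRdX Flush; mem=33
  op4 P1: load  L2 → I/E on L2; bus BusRd; mem=10
  op5 P0: load  L4 → E/I on L4; bus BusRd; mem=70
  op6 P1: load  L0 → S/S on L0; bus BusRd Flush; mem=25
  op7 P0: load  L0 → S/S on L0; bus (none); mem=25
  op8 P1: load  L1 → S/S on L1; bus BusRd Flush; mem=91
  op9 P1: load  L4 → S/S on L4; bus BusRd; mem=70
  op10 P1: load  L5 → I/E on L5; bus BusRd; mem=80
  op11 P0: load  L0 → S/S on L0; bus (none); mem=25
  op12 P1: store L0 := 80 → I/M on L0; bus BusUpgr; mem=25
  op13 P0: load  L5 → S/S on L5; bus BusRd; mem=80
  op14 P1: load  L5 → S/S on L5; bus (none); mem=80
  op15 P0: store L4 := 6 → M/I on L4; bus BusUpgr; mem=70
  op16 P1: load  L3 → I/E on L3; bus BusRd; mem=0
  op17 P0: load  L0 → S/S on L0; bus BusRd Flush; mem=80
  op18 P0: store L5 := 75 → M/I on L5; bus BusUpgr; mem=80
  op19 P0: store L2 := 44 → M/I on L2; bus BusRdX; mem=10
  op20 P1: load  L2 → S/S on L2; bus BusRd Flush; mem=44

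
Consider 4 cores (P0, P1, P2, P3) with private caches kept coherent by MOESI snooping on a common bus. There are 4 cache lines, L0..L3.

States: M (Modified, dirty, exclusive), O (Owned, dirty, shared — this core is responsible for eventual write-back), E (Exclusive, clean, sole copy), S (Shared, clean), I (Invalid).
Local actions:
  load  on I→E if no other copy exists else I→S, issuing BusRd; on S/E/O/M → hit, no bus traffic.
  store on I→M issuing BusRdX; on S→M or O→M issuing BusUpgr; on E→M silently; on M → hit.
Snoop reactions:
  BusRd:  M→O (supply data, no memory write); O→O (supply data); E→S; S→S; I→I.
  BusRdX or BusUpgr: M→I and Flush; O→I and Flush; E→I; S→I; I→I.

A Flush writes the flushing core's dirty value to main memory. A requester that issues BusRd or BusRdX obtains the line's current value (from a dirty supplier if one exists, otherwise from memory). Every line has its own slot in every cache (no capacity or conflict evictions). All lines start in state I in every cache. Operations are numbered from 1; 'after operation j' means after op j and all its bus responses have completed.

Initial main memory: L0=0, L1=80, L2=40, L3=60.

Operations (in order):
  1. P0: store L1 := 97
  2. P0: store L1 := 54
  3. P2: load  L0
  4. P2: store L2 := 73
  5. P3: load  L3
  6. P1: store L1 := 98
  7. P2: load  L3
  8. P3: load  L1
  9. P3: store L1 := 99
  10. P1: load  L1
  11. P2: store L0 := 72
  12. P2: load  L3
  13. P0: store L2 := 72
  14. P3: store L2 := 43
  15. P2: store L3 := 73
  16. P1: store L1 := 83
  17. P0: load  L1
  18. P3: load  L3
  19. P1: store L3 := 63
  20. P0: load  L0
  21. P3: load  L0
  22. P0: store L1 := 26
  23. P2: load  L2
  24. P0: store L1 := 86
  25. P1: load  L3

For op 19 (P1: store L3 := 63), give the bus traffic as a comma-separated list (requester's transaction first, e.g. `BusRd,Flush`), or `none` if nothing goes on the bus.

step 1: P0: store L1 := 97  ⟶  MIII  (L1)  txn=BusRdX  M[L1]=80
step 2: P0: store L1 := 54  ⟶  MIII  (L1)  txn=∅  M[L1]=80
step 3: P2: load  L0  ⟶  IIEI  (L0)  txn=BusRd  M[L0]=0
step 4: P2: store L2 := 73  ⟶  IIMI  (L2)  txn=BusRdX  M[L2]=40
step 5: P3: load  L3  ⟶  IIIE  (L3)  txn=BusRd  M[L3]=60
step 6: P1: store L1 := 98  ⟶  IMII  (L1)  txn=BusRdX+Flush  M[L1]=54
step 7: P2: load  L3  ⟶  IISS  (L3)  txn=BusRd  M[L3]=60
step 8: P3: load  L1  ⟶  IOIS  (L1)  txn=BusRd  M[L1]=54
step 9: P3: store L1 := 99  ⟶  IIIM  (L1)  txn=BusUpgr+Flush  M[L1]=98
step 10: P1: load  L1  ⟶  ISIO  (L1)  txn=BusRd  M[L1]=98
step 11: P2: store L0 := 72  ⟶  IIMI  (L0)  txn=∅  M[L0]=0
step 12: P2: load  L3  ⟶  IISS  (L3)  txn=∅  M[L3]=60
step 13: P0: store L2 := 72  ⟶  MIII  (L2)  txn=BusRdX+Flush  M[L2]=73
step 14: P3: store L2 := 43  ⟶  IIIM  (L2)  txn=BusRdX+Flush  M[L2]=72
step 15: P2: store L3 := 73  ⟶  IIMI  (L3)  txn=BusUpgr  M[L3]=60
step 16: P1: store L1 := 83  ⟶  IMII  (L1)  txn=BusUpgr+Flush  M[L1]=99
step 17: P0: load  L1  ⟶  SOII  (L1)  txn=BusRd  M[L1]=99
step 18: P3: load  L3  ⟶  IIOS  (L3)  txn=BusRd  M[L3]=60
step 19: P1: store L3 := 63  ⟶  IMII  (L3)  txn=BusRdX+Flush  M[L3]=73
step 20: P0: load  L0  ⟶  SIOI  (L0)  txn=BusRd  M[L0]=0
step 21: P3: load  L0  ⟶  SIOS  (L0)  txn=BusRd  M[L0]=0
step 22: P0: store L1 := 26  ⟶  MIII  (L1)  txn=BusUpgr+Flush  M[L1]=83
step 23: P2: load  L2  ⟶  IISO  (L2)  txn=BusRd  M[L2]=72
step 24: P0: store L1 := 86  ⟶  MIII  (L1)  txn=∅  M[L1]=83
step 25: P1: load  L3  ⟶  IMII  (L3)  txn=∅  M[L3]=73

bus = BusRdX,Flush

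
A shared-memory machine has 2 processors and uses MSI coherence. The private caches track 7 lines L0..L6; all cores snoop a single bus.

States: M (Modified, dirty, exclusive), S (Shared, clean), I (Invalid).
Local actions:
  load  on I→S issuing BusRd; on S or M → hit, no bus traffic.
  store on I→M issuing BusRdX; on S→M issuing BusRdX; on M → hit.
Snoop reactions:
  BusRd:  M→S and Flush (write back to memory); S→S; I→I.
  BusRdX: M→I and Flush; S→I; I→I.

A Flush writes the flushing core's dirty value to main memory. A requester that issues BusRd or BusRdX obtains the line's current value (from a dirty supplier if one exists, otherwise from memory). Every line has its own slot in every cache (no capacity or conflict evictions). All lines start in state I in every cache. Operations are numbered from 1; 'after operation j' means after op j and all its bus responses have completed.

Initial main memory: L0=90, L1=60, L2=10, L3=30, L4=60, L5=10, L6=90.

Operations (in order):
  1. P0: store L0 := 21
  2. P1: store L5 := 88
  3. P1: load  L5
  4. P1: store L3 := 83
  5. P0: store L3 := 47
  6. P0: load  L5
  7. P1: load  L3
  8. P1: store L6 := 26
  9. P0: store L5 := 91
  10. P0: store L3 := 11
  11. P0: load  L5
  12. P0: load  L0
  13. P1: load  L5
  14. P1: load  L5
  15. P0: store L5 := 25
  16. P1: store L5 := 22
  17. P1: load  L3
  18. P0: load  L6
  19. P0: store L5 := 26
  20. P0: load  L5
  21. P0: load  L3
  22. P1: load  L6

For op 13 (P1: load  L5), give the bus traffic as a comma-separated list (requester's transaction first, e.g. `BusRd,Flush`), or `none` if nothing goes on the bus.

bus = BusRd,Flush

[1] P0: store L0 := 21 | P0:M(21), P1:I | bus: BusRdX
[2] P1: store L5 := 88 | P0:I, P1:M(88) | bus: BusRdX
[3] P1: load  L5 | P0:I, P1:M(88) | bus: none
[4] P1: store L3 := 83 | P0:I, P1:M(83) | bus: BusRdX
[5] P0: store L3 := 47 | P0:M(47), P1:I | bus: BusRdX,Flush
[6] P0: load  L5 | P0:S(88), P1:S(88) | bus: BusRd,Flush
[7] P1: load  L3 | P0:S(47), P1:S(47) | bus: BusRd,Flush
[8] P1: store L6 := 26 | P0:I, P1:M(26) | bus: BusRdX
[9] P0: store L5 := 91 | P0:M(91), P1:I | bus: BusRdX
[10] P0: store L3 := 11 | P0:M(11), P1:I | bus: BusRdX
[11] P0: load  L5 | P0:M(91), P1:I | bus: none
[12] P0: load  L0 | P0:M(21), P1:I | bus: none
[13] P1: load  L5 | P0:S(91), P1:S(91) | bus: BusRd,Flush
[14] P1: load  L5 | P0:S(91), P1:S(91) | bus: none
[15] P0: store L5 := 25 | P0:M(25), P1:I | bus: BusRdX
[16] P1: store L5 := 22 | P0:I, P1:M(22) | bus: BusRdX,Flush
[17] P1: load  L3 | P0:S(11), P1:S(11) | bus: BusRd,Flush
[18] P0: load  L6 | P0:S(26), P1:S(26) | bus: BusRd,Flush
[19] P0: store L5 := 26 | P0:M(26), P1:I | bus: BusRdX,Flush
[20] P0: load  L5 | P0:M(26), P1:I | bus: none
[21] P0: load  L3 | P0:S(11), P1:S(11) | bus: none
[22] P1: load  L6 | P0:S(26), P1:S(26) | bus: none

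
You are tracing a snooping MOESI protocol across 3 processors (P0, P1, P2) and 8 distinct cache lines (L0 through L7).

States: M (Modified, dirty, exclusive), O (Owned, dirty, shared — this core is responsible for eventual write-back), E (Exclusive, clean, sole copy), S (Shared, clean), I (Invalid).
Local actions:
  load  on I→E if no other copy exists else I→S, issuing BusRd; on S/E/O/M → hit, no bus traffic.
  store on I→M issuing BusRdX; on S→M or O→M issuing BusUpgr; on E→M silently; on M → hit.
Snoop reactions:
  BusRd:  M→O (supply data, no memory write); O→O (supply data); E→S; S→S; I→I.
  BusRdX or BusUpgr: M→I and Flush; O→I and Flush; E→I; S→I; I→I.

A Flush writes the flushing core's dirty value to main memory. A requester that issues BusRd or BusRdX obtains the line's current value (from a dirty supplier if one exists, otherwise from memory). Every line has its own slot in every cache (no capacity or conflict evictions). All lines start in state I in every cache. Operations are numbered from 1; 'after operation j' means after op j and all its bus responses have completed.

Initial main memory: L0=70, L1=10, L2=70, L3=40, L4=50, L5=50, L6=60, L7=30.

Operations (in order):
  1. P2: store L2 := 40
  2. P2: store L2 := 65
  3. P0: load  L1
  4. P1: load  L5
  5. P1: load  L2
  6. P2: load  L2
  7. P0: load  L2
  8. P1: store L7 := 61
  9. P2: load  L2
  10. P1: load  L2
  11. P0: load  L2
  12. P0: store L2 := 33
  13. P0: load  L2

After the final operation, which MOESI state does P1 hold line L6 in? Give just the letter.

state = I

  op1 P2: store L2 := 40 → I/I/M on L2; bus BusRdX; mem=70
  op2 P2: store L2 := 65 → I/I/M on L2; bus (none); mem=70
  op3 P0: load  L1 → E/I/I on L1; bus BusRd; mem=10
  op4 P1: load  L5 → I/E/I on L5; bus BusRd; mem=50
  op5 P1: load  L2 → I/S/O on L2; bus BusRd; mem=70
  op6 P2: load  L2 → I/S/O on L2; bus (none); mem=70
  op7 P0: load  L2 → S/S/O on L2; bus BusRd; mem=70
  op8 P1: store L7 := 61 → I/M/I on L7; bus BusRdX; mem=30
  op9 P2: load  L2 → S/S/O on L2; bus (none); mem=70
  op10 P1: load  L2 → S/S/O on L2; bus (none); mem=70
  op11 P0: load  L2 → S/S/O on L2; bus (none); mem=70
  op12 P0: store L2 := 33 → M/I/I on L2; bus BusUpgr Flush; mem=65
  op13 P0: load  L2 → M/I/I on L2; bus (none); mem=65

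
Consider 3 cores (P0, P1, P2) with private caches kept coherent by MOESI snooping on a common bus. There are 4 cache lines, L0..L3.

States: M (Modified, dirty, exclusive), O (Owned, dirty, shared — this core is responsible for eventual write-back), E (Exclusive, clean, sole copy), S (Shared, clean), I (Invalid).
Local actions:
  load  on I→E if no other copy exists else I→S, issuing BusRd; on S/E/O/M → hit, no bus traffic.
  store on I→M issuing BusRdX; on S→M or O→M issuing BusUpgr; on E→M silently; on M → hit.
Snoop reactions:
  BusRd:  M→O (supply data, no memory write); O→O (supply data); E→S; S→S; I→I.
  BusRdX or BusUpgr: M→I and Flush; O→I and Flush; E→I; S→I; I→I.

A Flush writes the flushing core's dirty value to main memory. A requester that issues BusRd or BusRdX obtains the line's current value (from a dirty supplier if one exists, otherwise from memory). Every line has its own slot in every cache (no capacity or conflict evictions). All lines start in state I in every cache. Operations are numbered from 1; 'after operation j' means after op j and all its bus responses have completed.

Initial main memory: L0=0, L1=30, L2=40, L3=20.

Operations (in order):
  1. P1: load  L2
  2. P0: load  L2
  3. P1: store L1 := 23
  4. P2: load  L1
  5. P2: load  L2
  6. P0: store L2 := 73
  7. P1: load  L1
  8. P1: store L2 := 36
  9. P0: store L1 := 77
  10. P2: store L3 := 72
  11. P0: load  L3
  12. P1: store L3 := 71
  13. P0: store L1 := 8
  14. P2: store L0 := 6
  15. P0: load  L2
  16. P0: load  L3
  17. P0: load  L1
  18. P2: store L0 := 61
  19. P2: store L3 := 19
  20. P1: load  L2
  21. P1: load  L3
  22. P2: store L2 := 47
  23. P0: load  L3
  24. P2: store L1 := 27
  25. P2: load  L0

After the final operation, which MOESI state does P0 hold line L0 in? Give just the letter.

state = I

  op1 P1: load  L2 → I/E/I on L2; bus BusRd; mem=40
  op2 P0: load  L2 → S/S/I on L2; bus BusRd; mem=40
  op3 P1: store L1 := 23 → I/M/I on L1; bus BusRdX; mem=30
  op4 P2: load  L1 → I/O/S on L1; bus BusRd; mem=30
  op5 P2: load  L2 → S/S/S on L2; bus BusRd; mem=40
  op6 P0: store L2 := 73 → M/I/I on L2; bus BusUpgr; mem=40
  op7 P1: load  L1 → I/O/S on L1; bus (none); mem=30
  op8 P1: store L2 := 36 → I/M/I on L2; bus BusRdX Flush; mem=73
  op9 P0: store L1 := 77 → M/I/I on L1; bus BusRdX Flush; mem=23
  op10 P2: store L3 := 72 → I/I/M on L3; bus BusRdX; mem=20
  op11 P0: load  L3 → S/I/O on L3; bus BusRd; mem=20
  op12 P1: store L3 := 71 → I/M/I on L3; bus BusRdX Flush; mem=72
  op13 P0: store L1 := 8 → M/I/I on L1; bus (none); mem=23
  op14 P2: store L0 := 6 → I/I/M on L0; bus BusRdX; mem=0
  op15 P0: load  L2 → S/O/I on L2; bus BusRd; mem=73
  op16 P0: load  L3 → S/O/I on L3; bus BusRd; mem=72
  op17 P0: load  L1 → M/I/I on L1; bus (none); mem=23
  op18 P2: store L0 := 61 → I/I/M on L0; bus (none); mem=0
  op19 P2: store L3 := 19 → I/I/M on L3; bus BusRdX Flush; mem=71
  op20 P1: load  L2 → S/O/I on L2; bus (none); mem=73
  op21 P1: load  L3 → I/S/O on L3; bus BusRd; mem=71
  op22 P2: store L2 := 47 → I/I/M on L2; bus BusRdX Flush; mem=36
  op23 P0: load  L3 → S/S/O on L3; bus BusRd; mem=71
  op24 P2: store L1 := 27 → I/I/M on L1; bus BusRdX Flush; mem=8
  op25 P2: load  L0 → I/I/M on L0; bus (none); mem=0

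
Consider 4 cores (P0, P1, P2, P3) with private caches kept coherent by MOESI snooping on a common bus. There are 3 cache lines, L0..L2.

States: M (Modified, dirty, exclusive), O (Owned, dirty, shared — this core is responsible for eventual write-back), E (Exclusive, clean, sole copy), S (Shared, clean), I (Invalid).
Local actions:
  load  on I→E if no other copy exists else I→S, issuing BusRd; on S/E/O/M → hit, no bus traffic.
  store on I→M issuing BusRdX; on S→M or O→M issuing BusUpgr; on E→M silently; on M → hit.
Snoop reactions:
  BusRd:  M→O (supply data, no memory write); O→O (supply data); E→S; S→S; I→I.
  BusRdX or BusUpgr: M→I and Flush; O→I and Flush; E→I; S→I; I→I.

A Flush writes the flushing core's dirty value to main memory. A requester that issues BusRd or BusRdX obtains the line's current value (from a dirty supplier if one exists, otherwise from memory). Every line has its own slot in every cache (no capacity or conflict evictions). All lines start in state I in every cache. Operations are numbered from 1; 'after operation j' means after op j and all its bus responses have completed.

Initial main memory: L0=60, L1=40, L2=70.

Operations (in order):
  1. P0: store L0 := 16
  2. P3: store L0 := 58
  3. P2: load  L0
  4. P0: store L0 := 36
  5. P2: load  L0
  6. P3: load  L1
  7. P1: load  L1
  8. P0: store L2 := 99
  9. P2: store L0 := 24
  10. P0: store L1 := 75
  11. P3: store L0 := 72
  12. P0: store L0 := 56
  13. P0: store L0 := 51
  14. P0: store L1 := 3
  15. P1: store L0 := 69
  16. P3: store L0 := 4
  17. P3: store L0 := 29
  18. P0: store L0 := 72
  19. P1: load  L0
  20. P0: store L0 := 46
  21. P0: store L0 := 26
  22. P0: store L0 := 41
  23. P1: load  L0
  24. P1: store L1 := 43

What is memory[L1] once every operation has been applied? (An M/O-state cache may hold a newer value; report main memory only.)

step 1: P0: store L0 := 16  ⟶  MIII  (L0)  txn=BusRdX  M[L0]=60
step 2: P3: store L0 := 58  ⟶  IIIM  (L0)  txn=BusRdX+Flush  M[L0]=16
step 3: P2: load  L0  ⟶  IISO  (L0)  txn=BusRd  M[L0]=16
step 4: P0: store L0 := 36  ⟶  MIII  (L0)  txn=BusRdX+Flush  M[L0]=58
step 5: P2: load  L0  ⟶  OISI  (L0)  txn=BusRd  M[L0]=58
step 6: P3: load  L1  ⟶  IIIE  (L1)  txn=BusRd  M[L1]=40
step 7: P1: load  L1  ⟶  ISIS  (L1)  txn=BusRd  M[L1]=40
step 8: P0: store L2 := 99  ⟶  MIII  (L2)  txn=BusRdX  M[L2]=70
step 9: P2: store L0 := 24  ⟶  IIMI  (L0)  txn=BusUpgr+Flush  M[L0]=36
step 10: P0: store L1 := 75  ⟶  MIII  (L1)  txn=BusRdX  M[L1]=40
step 11: P3: store L0 := 72  ⟶  IIIM  (L0)  txn=BusRdX+Flush  M[L0]=24
step 12: P0: store L0 := 56  ⟶  MIII  (L0)  txn=BusRdX+Flush  M[L0]=72
step 13: P0: store L0 := 51  ⟶  MIII  (L0)  txn=∅  M[L0]=72
step 14: P0: store L1 := 3  ⟶  MIII  (L1)  txn=∅  M[L1]=40
step 15: P1: store L0 := 69  ⟶  IMII  (L0)  txn=BusRdX+Flush  M[L0]=51
step 16: P3: store L0 := 4  ⟶  IIIM  (L0)  txn=BusRdX+Flush  M[L0]=69
step 17: P3: store L0 := 29  ⟶  IIIM  (L0)  txn=∅  M[L0]=69
step 18: P0: store L0 := 72  ⟶  MIII  (L0)  txn=BusRdX+Flush  M[L0]=29
step 19: P1: load  L0  ⟶  OSII  (L0)  txn=BusRd  M[L0]=29
step 20: P0: store L0 := 46  ⟶  MIII  (L0)  txn=BusUpgr  M[L0]=29
step 21: P0: store L0 := 26  ⟶  MIII  (L0)  txn=∅  M[L0]=29
step 22: P0: store L0 := 41  ⟶  MIII  (L0)  txn=∅  M[L0]=29
step 23: P1: load  L0  ⟶  OSII  (L0)  txn=BusRd  M[L0]=29
step 24: P1: store L1 := 43  ⟶  IMII  (L1)  txn=BusRdX+Flush  M[L1]=3

memory[L1] = 3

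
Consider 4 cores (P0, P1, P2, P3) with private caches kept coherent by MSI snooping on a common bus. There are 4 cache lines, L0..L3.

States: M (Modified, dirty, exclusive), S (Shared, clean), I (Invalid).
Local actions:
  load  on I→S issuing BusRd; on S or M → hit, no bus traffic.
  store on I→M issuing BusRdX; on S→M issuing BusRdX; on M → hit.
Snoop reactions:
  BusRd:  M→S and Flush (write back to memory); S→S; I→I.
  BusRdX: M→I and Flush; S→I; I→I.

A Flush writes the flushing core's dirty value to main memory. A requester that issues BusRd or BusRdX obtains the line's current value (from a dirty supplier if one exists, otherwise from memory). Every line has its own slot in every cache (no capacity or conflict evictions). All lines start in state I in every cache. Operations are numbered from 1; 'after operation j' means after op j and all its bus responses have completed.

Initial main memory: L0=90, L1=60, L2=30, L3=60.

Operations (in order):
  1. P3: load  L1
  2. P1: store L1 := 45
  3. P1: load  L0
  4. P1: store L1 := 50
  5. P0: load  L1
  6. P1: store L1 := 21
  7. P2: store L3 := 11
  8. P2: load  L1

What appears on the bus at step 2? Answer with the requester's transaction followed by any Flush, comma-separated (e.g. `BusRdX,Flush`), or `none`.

1. P3: load  L1  bus=[BusRd]  L1: P0=I P1=I P2=I P3=S  mem[L1]=60
2. P1: store L1 := 45  bus=[BusRdX]  L1: P0=I P1=M P2=I P3=I  mem[L1]=60
3. P1: load  L0  bus=[BusRd]  L0: P0=I P1=S P2=I P3=I  mem[L0]=90
4. P1: store L1 := 50  bus=[-]  L1: P0=I P1=M P2=I P3=I  mem[L1]=60
5. P0: load  L1  bus=[BusRd,Flush]  L1: P0=S P1=S P2=I P3=I  mem[L1]=50
6. P1: store L1 := 21  bus=[BusRdX]  L1: P0=I P1=M P2=I P3=I  mem[L1]=50
7. P2: store L3 := 11  bus=[BusRdX]  L3: P0=I P1=I P2=M P3=I  mem[L3]=60
8. P2: load  L1  bus=[BusRd,Flush]  L1: P0=I P1=S P2=S P3=I  mem[L1]=21

bus = BusRdX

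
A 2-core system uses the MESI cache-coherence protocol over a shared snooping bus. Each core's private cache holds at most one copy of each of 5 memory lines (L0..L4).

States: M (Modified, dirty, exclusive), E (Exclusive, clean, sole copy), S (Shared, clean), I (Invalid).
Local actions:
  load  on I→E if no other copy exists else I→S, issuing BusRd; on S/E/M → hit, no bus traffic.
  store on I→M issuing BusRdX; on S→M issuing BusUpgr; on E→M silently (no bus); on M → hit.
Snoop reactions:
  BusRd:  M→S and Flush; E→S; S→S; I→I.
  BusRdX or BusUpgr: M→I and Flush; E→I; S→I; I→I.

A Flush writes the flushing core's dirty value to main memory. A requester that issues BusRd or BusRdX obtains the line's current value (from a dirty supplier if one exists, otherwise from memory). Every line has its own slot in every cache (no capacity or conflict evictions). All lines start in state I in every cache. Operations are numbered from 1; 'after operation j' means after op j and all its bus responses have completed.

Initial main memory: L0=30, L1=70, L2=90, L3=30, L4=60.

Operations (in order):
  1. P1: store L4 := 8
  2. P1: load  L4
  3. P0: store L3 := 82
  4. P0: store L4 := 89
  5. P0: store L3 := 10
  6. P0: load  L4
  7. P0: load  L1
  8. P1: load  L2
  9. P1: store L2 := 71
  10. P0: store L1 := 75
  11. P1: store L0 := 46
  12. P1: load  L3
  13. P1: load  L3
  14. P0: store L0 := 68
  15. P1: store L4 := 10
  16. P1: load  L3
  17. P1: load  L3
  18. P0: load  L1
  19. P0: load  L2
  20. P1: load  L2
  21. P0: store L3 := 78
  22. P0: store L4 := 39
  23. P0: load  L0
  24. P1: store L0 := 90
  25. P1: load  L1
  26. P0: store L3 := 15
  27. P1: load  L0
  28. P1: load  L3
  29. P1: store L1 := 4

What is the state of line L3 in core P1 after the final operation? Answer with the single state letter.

state = S

step 1: P1: store L4 := 8  ⟶  IM  (L4)  txn=BusRdX  M[L4]=60
step 2: P1: load  L4  ⟶  IM  (L4)  txn=∅  M[L4]=60
step 3: P0: store L3 := 82  ⟶  MI  (L3)  txn=BusRdX  M[L3]=30
step 4: P0: store L4 := 89  ⟶  MI  (L4)  txn=BusRdX+Flush  M[L4]=8
step 5: P0: store L3 := 10  ⟶  MI  (L3)  txn=∅  M[L3]=30
step 6: P0: load  L4  ⟶  MI  (L4)  txn=∅  M[L4]=8
step 7: P0: load  L1  ⟶  EI  (L1)  txn=BusRd  M[L1]=70
step 8: P1: load  L2  ⟶  IE  (L2)  txn=BusRd  M[L2]=90
step 9: P1: store L2 := 71  ⟶  IM  (L2)  txn=∅  M[L2]=90
step 10: P0: store L1 := 75  ⟶  MI  (L1)  txn=∅  M[L1]=70
step 11: P1: store L0 := 46  ⟶  IM  (L0)  txn=BusRdX  M[L0]=30
step 12: P1: load  L3  ⟶  SS  (L3)  txn=BusRd+Flush  M[L3]=10
step 13: P1: load  L3  ⟶  SS  (L3)  txn=∅  M[L3]=10
step 14: P0: store L0 := 68  ⟶  MI  (L0)  txn=BusRdX+Flush  M[L0]=46
step 15: P1: store L4 := 10  ⟶  IM  (L4)  txn=BusRdX+Flush  M[L4]=89
step 16: P1: load  L3  ⟶  SS  (L3)  txn=∅  M[L3]=10
step 17: P1: load  L3  ⟶  SS  (L3)  txn=∅  M[L3]=10
step 18: P0: load  L1  ⟶  MI  (L1)  txn=∅  M[L1]=70
step 19: P0: load  L2  ⟶  SS  (L2)  txn=BusRd+Flush  M[L2]=71
step 20: P1: load  L2  ⟶  SS  (L2)  txn=∅  M[L2]=71
step 21: P0: store L3 := 78  ⟶  MI  (L3)  txn=BusUpgr  M[L3]=10
step 22: P0: store L4 := 39  ⟶  MI  (L4)  txn=BusRdX+Flush  M[L4]=10
step 23: P0: load  L0  ⟶  MI  (L0)  txn=∅  M[L0]=46
step 24: P1: store L0 := 90  ⟶  IM  (L0)  txn=BusRdX+Flush  M[L0]=68
step 25: P1: load  L1  ⟶  SS  (L1)  txn=BusRd+Flush  M[L1]=75
step 26: P0: store L3 := 15  ⟶  MI  (L3)  txn=∅  M[L3]=10
step 27: P1: load  L0  ⟶  IM  (L0)  txn=∅  M[L0]=68
step 28: P1: load  L3  ⟶  SS  (L3)  txn=BusRd+Flush  M[L3]=15
step 29: P1: store L1 := 4  ⟶  IM  (L1)  txn=BusUpgr  M[L1]=75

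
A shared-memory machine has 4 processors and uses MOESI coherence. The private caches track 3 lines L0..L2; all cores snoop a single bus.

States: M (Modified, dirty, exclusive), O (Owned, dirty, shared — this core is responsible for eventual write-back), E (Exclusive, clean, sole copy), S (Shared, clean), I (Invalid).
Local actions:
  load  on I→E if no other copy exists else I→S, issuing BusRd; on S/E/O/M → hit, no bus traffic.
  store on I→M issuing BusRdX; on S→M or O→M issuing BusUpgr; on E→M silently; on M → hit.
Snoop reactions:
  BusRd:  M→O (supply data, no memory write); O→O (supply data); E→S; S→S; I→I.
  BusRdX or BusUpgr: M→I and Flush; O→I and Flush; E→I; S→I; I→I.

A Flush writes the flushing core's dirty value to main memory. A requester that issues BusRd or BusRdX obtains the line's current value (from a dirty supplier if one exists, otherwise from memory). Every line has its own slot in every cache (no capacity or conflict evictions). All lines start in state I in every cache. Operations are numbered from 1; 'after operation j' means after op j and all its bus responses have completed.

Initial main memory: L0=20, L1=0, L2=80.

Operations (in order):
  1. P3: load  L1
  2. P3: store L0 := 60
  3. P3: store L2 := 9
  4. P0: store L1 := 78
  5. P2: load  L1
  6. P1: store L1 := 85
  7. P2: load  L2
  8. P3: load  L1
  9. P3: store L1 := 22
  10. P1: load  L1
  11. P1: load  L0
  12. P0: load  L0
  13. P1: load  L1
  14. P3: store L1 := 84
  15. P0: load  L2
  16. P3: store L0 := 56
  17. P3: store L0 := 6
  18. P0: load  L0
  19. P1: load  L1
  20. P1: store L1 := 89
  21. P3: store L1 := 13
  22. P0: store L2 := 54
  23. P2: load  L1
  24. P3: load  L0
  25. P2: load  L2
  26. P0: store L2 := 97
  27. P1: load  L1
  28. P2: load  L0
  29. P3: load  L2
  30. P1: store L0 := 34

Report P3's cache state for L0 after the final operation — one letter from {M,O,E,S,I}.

1. P3: load  L1  bus=[BusRd]  L1: P0=I P1=I P2=I P3=E  mem[L1]=0
2. P3: store L0 := 60  bus=[BusRdX]  L0: P0=I P1=I P2=I P3=M  mem[L0]=20
3. P3: store L2 := 9  bus=[BusRdX]  L2: P0=I P1=I P2=I P3=M  mem[L2]=80
4. P0: store L1 := 78  bus=[BusRdX]  L1: P0=M P1=I P2=I P3=I  mem[L1]=0
5. P2: load  L1  bus=[BusRd]  L1: P0=O P1=I P2=S P3=I  mem[L1]=0
6. P1: store L1 := 85  bus=[BusRdX,Flush]  L1: P0=I P1=M P2=I P3=I  mem[L1]=78
7. P2: load  L2  bus=[BusRd]  L2: P0=I P1=I P2=S P3=O  mem[L2]=80
8. P3: load  L1  bus=[BusRd]  L1: P0=I P1=O P2=I P3=S  mem[L1]=78
9. P3: store L1 := 22  bus=[BusUpgr,Flush]  L1: P0=I P1=I P2=I P3=M  mem[L1]=85
10. P1: load  L1  bus=[BusRd]  L1: P0=I P1=S P2=I P3=O  mem[L1]=85
11. P1: load  L0  bus=[BusRd]  L0: P0=I P1=S P2=I P3=O  mem[L0]=20
12. P0: load  L0  bus=[BusRd]  L0: P0=S P1=S P2=I P3=O  mem[L0]=20
13. P1: load  L1  bus=[-]  L1: P0=I P1=S P2=I P3=O  mem[L1]=85
14. P3: store L1 := 84  bus=[BusUpgr]  L1: P0=I P1=I P2=I P3=M  mem[L1]=85
15. P0: load  L2  bus=[BusRd]  L2: P0=S P1=I P2=S P3=O  mem[L2]=80
16. P3: store L0 := 56  bus=[BusUpgr]  L0: P0=I P1=I P2=I P3=M  mem[L0]=20
17. P3: store L0 := 6  bus=[-]  L0: P0=I P1=I P2=I P3=M  mem[L0]=20
18. P0: load  L0  bus=[BusRd]  L0: P0=S P1=I P2=I P3=O  mem[L0]=20
19. P1: load  L1  bus=[BusRd]  L1: P0=I P1=S P2=I P3=O  mem[L1]=85
20. P1: store L1 := 89  bus=[BusUpgr,Flush]  L1: P0=I P1=M P2=I P3=I  mem[L1]=84
21. P3: store L1 := 13  bus=[BusRdX,Flush]  L1: P0=I P1=I P2=I P3=M  mem[L1]=89
22. P0: store L2 := 54  bus=[BusUpgr,Flush]  L2: P0=M P1=I P2=I P3=I  mem[L2]=9
23. P2: load  L1  bus=[BusRd]  L1: P0=I P1=I P2=S P3=O  mem[L1]=89
24. P3: load  L0  bus=[-]  L0: P0=S P1=I P2=I P3=O  mem[L0]=20
25. P2: load  L2  bus=[BusRd]  L2: P0=O P1=I P2=S P3=I  mem[L2]=9
26. P0: store L2 := 97  bus=[BusUpgr]  L2: P0=M P1=I P2=I P3=I  mem[L2]=9
27. P1: load  L1  bus=[BusRd]  L1: P0=I P1=S P2=S P3=O  mem[L1]=89
28. P2: load  L0  bus=[BusRd]  L0: P0=S P1=I P2=S P3=O  mem[L0]=20
29. P3: load  L2  bus=[BusRd]  L2: P0=O P1=I P2=I P3=S  mem[L2]=9
30. P1: store L0 := 34  bus=[BusRdX,Flush]  L0: P0=I P1=M P2=I P3=I  mem[L0]=6

state = I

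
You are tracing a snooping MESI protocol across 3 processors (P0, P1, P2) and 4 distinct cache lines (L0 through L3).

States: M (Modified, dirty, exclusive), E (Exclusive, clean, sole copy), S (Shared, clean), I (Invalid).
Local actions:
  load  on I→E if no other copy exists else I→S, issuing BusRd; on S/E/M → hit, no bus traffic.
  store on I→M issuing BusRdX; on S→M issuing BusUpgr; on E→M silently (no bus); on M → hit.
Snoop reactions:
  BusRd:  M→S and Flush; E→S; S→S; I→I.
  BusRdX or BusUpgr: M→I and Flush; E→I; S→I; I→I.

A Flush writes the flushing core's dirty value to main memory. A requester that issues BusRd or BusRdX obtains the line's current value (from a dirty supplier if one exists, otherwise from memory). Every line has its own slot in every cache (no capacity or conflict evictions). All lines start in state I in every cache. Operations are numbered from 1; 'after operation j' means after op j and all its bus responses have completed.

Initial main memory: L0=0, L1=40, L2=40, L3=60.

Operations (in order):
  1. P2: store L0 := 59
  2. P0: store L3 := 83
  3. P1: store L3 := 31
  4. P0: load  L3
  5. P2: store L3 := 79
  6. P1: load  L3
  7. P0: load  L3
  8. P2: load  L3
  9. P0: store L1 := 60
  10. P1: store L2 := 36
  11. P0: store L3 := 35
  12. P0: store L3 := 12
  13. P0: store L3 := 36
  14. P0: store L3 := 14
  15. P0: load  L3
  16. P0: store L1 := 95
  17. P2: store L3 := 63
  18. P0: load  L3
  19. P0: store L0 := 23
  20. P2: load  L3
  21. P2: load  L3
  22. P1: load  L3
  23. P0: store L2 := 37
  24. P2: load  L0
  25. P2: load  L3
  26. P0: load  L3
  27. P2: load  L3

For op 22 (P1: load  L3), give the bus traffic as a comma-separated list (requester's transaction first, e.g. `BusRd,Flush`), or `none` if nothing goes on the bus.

step 1: P2: store L0 := 59  ⟶  IIM  (L0)  txn=BusRdX  M[L0]=0
step 2: P0: store L3 := 83  ⟶  MII  (L3)  txn=BusRdX  M[L3]=60
step 3: P1: store L3 := 31  ⟶  IMI  (L3)  txn=BusRdX+Flush  M[L3]=83
step 4: P0: load  L3  ⟶  SSI  (L3)  txn=BusRd+Flush  M[L3]=31
step 5: P2: store L3 := 79  ⟶  IIM  (L3)  txn=BusRdX  M[L3]=31
step 6: P1: load  L3  ⟶  ISS  (L3)  txn=BusRd+Flush  M[L3]=79
step 7: P0: load  L3  ⟶  SSS  (L3)  txn=BusRd  M[L3]=79
step 8: P2: load  L3  ⟶  SSS  (L3)  txn=∅  M[L3]=79
step 9: P0: store L1 := 60  ⟶  MII  (L1)  txn=BusRdX  M[L1]=40
step 10: P1: store L2 := 36  ⟶  IMI  (L2)  txn=BusRdX  M[L2]=40
step 11: P0: store L3 := 35  ⟶  MII  (L3)  txn=BusUpgr  M[L3]=79
step 12: P0: store L3 := 12  ⟶  MII  (L3)  txn=∅  M[L3]=79
step 13: P0: store L3 := 36  ⟶  MII  (L3)  txn=∅  M[L3]=79
step 14: P0: store L3 := 14  ⟶  MII  (L3)  txn=∅  M[L3]=79
step 15: P0: load  L3  ⟶  MII  (L3)  txn=∅  M[L3]=79
step 16: P0: store L1 := 95  ⟶  MII  (L1)  txn=∅  M[L1]=40
step 17: P2: store L3 := 63  ⟶  IIM  (L3)  txn=BusRdX+Flush  M[L3]=14
step 18: P0: load  L3  ⟶  SIS  (L3)  txn=BusRd+Flush  M[L3]=63
step 19: P0: store L0 := 23  ⟶  MII  (L0)  txn=BusRdX+Flush  M[L0]=59
step 20: P2: load  L3  ⟶  SIS  (L3)  txn=∅  M[L3]=63
step 21: P2: load  L3  ⟶  SIS  (L3)  txn=∅  M[L3]=63
step 22: P1: load  L3  ⟶  SSS  (L3)  txn=BusRd  M[L3]=63
step 23: P0: store L2 := 37  ⟶  MII  (L2)  txn=BusRdX+Flush  M[L2]=36
step 24: P2: load  L0  ⟶  SIS  (L0)  txn=BusRd+Flush  M[L0]=23
step 25: P2: load  L3  ⟶  SSS  (L3)  txn=∅  M[L3]=63
step 26: P0: load  L3  ⟶  SSS  (L3)  txn=∅  M[L3]=63
step 27: P2: load  L3  ⟶  SSS  (L3)  txn=∅  M[L3]=63

bus = BusRd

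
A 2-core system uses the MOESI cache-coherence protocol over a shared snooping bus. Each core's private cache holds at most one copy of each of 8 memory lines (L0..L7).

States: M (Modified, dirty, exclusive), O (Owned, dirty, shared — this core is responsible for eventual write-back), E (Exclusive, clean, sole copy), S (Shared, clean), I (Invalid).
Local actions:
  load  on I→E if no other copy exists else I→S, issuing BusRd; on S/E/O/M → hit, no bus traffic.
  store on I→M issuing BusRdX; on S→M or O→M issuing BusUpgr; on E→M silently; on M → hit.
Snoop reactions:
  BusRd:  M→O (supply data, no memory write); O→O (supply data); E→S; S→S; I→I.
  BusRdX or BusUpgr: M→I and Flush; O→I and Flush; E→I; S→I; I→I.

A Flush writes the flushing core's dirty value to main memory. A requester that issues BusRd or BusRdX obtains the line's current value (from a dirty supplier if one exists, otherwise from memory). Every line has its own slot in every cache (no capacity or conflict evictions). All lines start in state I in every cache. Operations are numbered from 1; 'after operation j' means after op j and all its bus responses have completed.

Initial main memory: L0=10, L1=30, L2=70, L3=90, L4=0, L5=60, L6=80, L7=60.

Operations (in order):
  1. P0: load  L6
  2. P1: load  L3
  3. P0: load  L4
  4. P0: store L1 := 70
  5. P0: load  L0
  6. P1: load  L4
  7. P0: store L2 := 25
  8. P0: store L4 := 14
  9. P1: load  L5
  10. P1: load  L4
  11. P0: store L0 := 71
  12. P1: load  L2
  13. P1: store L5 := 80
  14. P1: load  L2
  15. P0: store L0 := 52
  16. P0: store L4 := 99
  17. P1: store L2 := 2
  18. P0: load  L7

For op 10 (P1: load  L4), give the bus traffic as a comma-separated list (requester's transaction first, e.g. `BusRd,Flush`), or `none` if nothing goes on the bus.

[1] P0: load  L6 | P0:E(80), P1:I | bus: BusRd
[2] P1: load  L3 | P0:I, P1:E(90) | bus: BusRd
[3] P0: load  L4 | P0:E(0), P1:I | bus: BusRd
[4] P0: store L1 := 70 | P0:M(70), P1:I | bus: BusRdX
[5] P0: load  L0 | P0:E(10), P1:I | bus: BusRd
[6] P1: load  L4 | P0:S(0), P1:S(0) | bus: BusRd
[7] P0: store L2 := 25 | P0:M(25), P1:I | bus: BusRdX
[8] P0: store L4 := 14 | P0:M(14), P1:I | bus: BusUpgr
[9] P1: load  L5 | P0:I, P1:E(60) | bus: BusRd
[10] P1: load  L4 | P0:O(14), P1:S(14) | bus: BusRd
[11] P0: store L0 := 71 | P0:M(71), P1:I | bus: none
[12] P1: load  L2 | P0:O(25), P1:S(25) | bus: BusRd
[13] P1: store L5 := 80 | P0:I, P1:M(80) | bus: none
[14] P1: load  L2 | P0:O(25), P1:S(25) | bus: none
[15] P0: store L0 := 52 | P0:M(52), P1:I | bus: none
[16] P0: store L4 := 99 | P0:M(99), P1:I | bus: BusUpgr
[17] P1: store L2 := 2 | P0:I, P1:M(2) | bus: BusUpgr,Flush
[18] P0: load  L7 | P0:E(60), P1:I | bus: BusRd

bus = BusRd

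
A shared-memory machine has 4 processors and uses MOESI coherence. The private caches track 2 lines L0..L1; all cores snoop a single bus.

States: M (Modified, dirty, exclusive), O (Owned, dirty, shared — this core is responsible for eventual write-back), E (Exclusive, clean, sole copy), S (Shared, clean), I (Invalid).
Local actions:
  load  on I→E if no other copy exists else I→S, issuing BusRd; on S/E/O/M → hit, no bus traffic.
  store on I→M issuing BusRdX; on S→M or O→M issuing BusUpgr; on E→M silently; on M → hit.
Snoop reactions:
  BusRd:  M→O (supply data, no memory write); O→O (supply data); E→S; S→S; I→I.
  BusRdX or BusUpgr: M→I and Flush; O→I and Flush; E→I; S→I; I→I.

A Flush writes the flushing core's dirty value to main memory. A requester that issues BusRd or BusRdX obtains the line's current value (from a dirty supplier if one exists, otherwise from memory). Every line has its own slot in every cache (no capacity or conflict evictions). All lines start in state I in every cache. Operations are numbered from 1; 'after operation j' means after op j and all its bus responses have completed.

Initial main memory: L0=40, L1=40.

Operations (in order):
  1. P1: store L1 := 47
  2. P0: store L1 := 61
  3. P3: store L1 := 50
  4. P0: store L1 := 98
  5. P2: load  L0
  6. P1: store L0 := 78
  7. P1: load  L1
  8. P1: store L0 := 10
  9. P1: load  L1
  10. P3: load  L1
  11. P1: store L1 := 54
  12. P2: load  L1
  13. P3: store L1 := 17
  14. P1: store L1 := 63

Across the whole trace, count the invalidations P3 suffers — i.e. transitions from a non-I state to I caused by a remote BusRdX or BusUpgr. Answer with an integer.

[1] P1: store L1 := 47 | P0:I, P1:M(47), P2:I, P3:I | bus: BusRdX
[2] P0: store L1 := 61 | P0:M(61), P1:I, P2:I, P3:I | bus: BusRdX,Flush
[3] P3: store L1 := 50 | P0:I, P1:I, P2:I, P3:M(50) | bus: BusRdX,Flush
[4] P0: store L1 := 98 | P0:M(98), P1:I, P2:I, P3:I | bus: BusRdX,Flush
[5] P2: load  L0 | P0:I, P1:I, P2:E(40), P3:I | bus: BusRd
[6] P1: store L0 := 78 | P0:I, P1:M(78), P2:I, P3:I | bus: BusRdX
[7] P1: load  L1 | P0:O(98), P1:S(98), P2:I, P3:I | bus: BusRd
[8] P1: store L0 := 10 | P0:I, P1:M(10), P2:I, P3:I | bus: none
[9] P1: load  L1 | P0:O(98), P1:S(98), P2:I, P3:I | bus: none
[10] P3: load  L1 | P0:O(98), P1:S(98), P2:I, P3:S(98) | bus: BusRd
[11] P1: store L1 := 54 | P0:I, P1:M(54), P2:I, P3:I | bus: BusUpgr,Flush
[12] P2: load  L1 | P0:I, P1:O(54), P2:S(54), P3:I | bus: BusRd
[13] P3: store L1 := 17 | P0:I, P1:I, P2:I, P3:M(17) | bus: BusRdX,Flush
[14] P1: store L1 := 63 | P0:I, P1:M(63), P2:I, P3:I | bus: BusRdX,Flush

invalidations = 3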